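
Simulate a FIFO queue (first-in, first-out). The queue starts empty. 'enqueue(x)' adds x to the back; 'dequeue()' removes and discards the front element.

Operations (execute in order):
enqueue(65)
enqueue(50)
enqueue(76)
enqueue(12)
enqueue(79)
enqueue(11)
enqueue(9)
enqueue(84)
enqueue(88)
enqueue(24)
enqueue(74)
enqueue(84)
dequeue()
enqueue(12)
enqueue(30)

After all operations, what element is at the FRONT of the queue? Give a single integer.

Answer: 50

Derivation:
enqueue(65): queue = [65]
enqueue(50): queue = [65, 50]
enqueue(76): queue = [65, 50, 76]
enqueue(12): queue = [65, 50, 76, 12]
enqueue(79): queue = [65, 50, 76, 12, 79]
enqueue(11): queue = [65, 50, 76, 12, 79, 11]
enqueue(9): queue = [65, 50, 76, 12, 79, 11, 9]
enqueue(84): queue = [65, 50, 76, 12, 79, 11, 9, 84]
enqueue(88): queue = [65, 50, 76, 12, 79, 11, 9, 84, 88]
enqueue(24): queue = [65, 50, 76, 12, 79, 11, 9, 84, 88, 24]
enqueue(74): queue = [65, 50, 76, 12, 79, 11, 9, 84, 88, 24, 74]
enqueue(84): queue = [65, 50, 76, 12, 79, 11, 9, 84, 88, 24, 74, 84]
dequeue(): queue = [50, 76, 12, 79, 11, 9, 84, 88, 24, 74, 84]
enqueue(12): queue = [50, 76, 12, 79, 11, 9, 84, 88, 24, 74, 84, 12]
enqueue(30): queue = [50, 76, 12, 79, 11, 9, 84, 88, 24, 74, 84, 12, 30]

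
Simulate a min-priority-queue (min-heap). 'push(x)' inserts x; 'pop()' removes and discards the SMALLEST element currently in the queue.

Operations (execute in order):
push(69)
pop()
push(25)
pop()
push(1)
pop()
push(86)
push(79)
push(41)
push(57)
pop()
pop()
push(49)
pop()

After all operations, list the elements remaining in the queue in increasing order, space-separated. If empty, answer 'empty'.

Answer: 79 86

Derivation:
push(69): heap contents = [69]
pop() → 69: heap contents = []
push(25): heap contents = [25]
pop() → 25: heap contents = []
push(1): heap contents = [1]
pop() → 1: heap contents = []
push(86): heap contents = [86]
push(79): heap contents = [79, 86]
push(41): heap contents = [41, 79, 86]
push(57): heap contents = [41, 57, 79, 86]
pop() → 41: heap contents = [57, 79, 86]
pop() → 57: heap contents = [79, 86]
push(49): heap contents = [49, 79, 86]
pop() → 49: heap contents = [79, 86]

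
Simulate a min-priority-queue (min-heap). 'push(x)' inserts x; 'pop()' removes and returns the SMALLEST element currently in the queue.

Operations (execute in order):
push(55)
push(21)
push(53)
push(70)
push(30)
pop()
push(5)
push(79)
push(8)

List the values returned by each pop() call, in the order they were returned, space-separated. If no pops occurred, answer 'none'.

Answer: 21

Derivation:
push(55): heap contents = [55]
push(21): heap contents = [21, 55]
push(53): heap contents = [21, 53, 55]
push(70): heap contents = [21, 53, 55, 70]
push(30): heap contents = [21, 30, 53, 55, 70]
pop() → 21: heap contents = [30, 53, 55, 70]
push(5): heap contents = [5, 30, 53, 55, 70]
push(79): heap contents = [5, 30, 53, 55, 70, 79]
push(8): heap contents = [5, 8, 30, 53, 55, 70, 79]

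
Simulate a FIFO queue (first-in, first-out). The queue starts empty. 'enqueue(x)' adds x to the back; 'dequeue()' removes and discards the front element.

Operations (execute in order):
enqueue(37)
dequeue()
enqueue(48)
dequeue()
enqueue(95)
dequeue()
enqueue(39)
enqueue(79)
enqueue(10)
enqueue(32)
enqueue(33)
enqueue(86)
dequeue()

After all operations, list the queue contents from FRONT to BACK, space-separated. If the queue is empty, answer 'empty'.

enqueue(37): [37]
dequeue(): []
enqueue(48): [48]
dequeue(): []
enqueue(95): [95]
dequeue(): []
enqueue(39): [39]
enqueue(79): [39, 79]
enqueue(10): [39, 79, 10]
enqueue(32): [39, 79, 10, 32]
enqueue(33): [39, 79, 10, 32, 33]
enqueue(86): [39, 79, 10, 32, 33, 86]
dequeue(): [79, 10, 32, 33, 86]

Answer: 79 10 32 33 86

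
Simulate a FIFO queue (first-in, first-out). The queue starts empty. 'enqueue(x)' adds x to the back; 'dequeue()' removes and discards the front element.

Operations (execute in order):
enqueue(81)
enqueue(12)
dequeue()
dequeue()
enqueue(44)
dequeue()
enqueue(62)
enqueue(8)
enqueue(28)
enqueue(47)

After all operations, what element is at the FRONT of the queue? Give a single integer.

Answer: 62

Derivation:
enqueue(81): queue = [81]
enqueue(12): queue = [81, 12]
dequeue(): queue = [12]
dequeue(): queue = []
enqueue(44): queue = [44]
dequeue(): queue = []
enqueue(62): queue = [62]
enqueue(8): queue = [62, 8]
enqueue(28): queue = [62, 8, 28]
enqueue(47): queue = [62, 8, 28, 47]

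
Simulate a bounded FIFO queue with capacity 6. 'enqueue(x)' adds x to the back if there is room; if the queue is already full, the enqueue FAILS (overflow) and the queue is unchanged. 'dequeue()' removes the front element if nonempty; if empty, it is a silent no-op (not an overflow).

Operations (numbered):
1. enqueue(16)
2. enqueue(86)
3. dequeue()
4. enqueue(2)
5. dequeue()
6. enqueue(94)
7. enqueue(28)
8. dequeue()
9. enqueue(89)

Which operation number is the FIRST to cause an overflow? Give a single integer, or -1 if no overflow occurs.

Answer: -1

Derivation:
1. enqueue(16): size=1
2. enqueue(86): size=2
3. dequeue(): size=1
4. enqueue(2): size=2
5. dequeue(): size=1
6. enqueue(94): size=2
7. enqueue(28): size=3
8. dequeue(): size=2
9. enqueue(89): size=3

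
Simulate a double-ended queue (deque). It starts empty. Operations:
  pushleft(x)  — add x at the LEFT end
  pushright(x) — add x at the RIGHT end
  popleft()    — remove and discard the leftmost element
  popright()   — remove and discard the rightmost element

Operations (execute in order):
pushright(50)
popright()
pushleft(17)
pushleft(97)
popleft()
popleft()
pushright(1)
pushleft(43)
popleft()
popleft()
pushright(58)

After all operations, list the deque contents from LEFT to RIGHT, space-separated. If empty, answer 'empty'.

Answer: 58

Derivation:
pushright(50): [50]
popright(): []
pushleft(17): [17]
pushleft(97): [97, 17]
popleft(): [17]
popleft(): []
pushright(1): [1]
pushleft(43): [43, 1]
popleft(): [1]
popleft(): []
pushright(58): [58]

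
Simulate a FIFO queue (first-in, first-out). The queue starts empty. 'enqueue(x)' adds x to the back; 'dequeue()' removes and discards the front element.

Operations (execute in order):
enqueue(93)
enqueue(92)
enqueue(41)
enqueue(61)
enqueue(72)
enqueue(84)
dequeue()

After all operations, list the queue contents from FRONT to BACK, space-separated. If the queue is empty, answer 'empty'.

Answer: 92 41 61 72 84

Derivation:
enqueue(93): [93]
enqueue(92): [93, 92]
enqueue(41): [93, 92, 41]
enqueue(61): [93, 92, 41, 61]
enqueue(72): [93, 92, 41, 61, 72]
enqueue(84): [93, 92, 41, 61, 72, 84]
dequeue(): [92, 41, 61, 72, 84]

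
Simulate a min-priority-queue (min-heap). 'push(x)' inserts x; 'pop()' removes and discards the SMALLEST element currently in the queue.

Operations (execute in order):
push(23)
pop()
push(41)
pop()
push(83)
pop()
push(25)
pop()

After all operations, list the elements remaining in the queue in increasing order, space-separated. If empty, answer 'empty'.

push(23): heap contents = [23]
pop() → 23: heap contents = []
push(41): heap contents = [41]
pop() → 41: heap contents = []
push(83): heap contents = [83]
pop() → 83: heap contents = []
push(25): heap contents = [25]
pop() → 25: heap contents = []

Answer: empty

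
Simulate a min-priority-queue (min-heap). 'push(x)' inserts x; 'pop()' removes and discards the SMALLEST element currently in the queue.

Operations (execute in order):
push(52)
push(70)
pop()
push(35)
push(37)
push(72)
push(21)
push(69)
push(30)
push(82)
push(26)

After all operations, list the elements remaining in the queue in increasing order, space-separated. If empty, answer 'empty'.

Answer: 21 26 30 35 37 69 70 72 82

Derivation:
push(52): heap contents = [52]
push(70): heap contents = [52, 70]
pop() → 52: heap contents = [70]
push(35): heap contents = [35, 70]
push(37): heap contents = [35, 37, 70]
push(72): heap contents = [35, 37, 70, 72]
push(21): heap contents = [21, 35, 37, 70, 72]
push(69): heap contents = [21, 35, 37, 69, 70, 72]
push(30): heap contents = [21, 30, 35, 37, 69, 70, 72]
push(82): heap contents = [21, 30, 35, 37, 69, 70, 72, 82]
push(26): heap contents = [21, 26, 30, 35, 37, 69, 70, 72, 82]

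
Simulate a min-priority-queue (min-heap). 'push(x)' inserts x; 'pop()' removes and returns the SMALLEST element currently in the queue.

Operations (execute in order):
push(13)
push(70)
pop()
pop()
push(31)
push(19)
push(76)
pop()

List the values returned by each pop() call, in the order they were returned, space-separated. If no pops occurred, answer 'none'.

push(13): heap contents = [13]
push(70): heap contents = [13, 70]
pop() → 13: heap contents = [70]
pop() → 70: heap contents = []
push(31): heap contents = [31]
push(19): heap contents = [19, 31]
push(76): heap contents = [19, 31, 76]
pop() → 19: heap contents = [31, 76]

Answer: 13 70 19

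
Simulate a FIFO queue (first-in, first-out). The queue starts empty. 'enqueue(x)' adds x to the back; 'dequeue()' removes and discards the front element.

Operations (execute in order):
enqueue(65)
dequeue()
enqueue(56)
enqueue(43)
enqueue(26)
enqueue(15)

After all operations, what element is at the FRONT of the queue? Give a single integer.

enqueue(65): queue = [65]
dequeue(): queue = []
enqueue(56): queue = [56]
enqueue(43): queue = [56, 43]
enqueue(26): queue = [56, 43, 26]
enqueue(15): queue = [56, 43, 26, 15]

Answer: 56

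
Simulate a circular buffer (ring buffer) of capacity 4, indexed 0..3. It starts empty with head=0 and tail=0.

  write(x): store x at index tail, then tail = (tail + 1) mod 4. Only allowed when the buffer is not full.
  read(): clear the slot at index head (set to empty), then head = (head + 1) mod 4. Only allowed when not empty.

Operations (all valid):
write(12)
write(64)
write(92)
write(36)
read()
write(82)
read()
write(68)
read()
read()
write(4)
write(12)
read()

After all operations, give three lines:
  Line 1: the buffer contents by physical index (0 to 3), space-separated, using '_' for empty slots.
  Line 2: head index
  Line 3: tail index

Answer: _ 68 4 12
1
0

Derivation:
write(12): buf=[12 _ _ _], head=0, tail=1, size=1
write(64): buf=[12 64 _ _], head=0, tail=2, size=2
write(92): buf=[12 64 92 _], head=0, tail=3, size=3
write(36): buf=[12 64 92 36], head=0, tail=0, size=4
read(): buf=[_ 64 92 36], head=1, tail=0, size=3
write(82): buf=[82 64 92 36], head=1, tail=1, size=4
read(): buf=[82 _ 92 36], head=2, tail=1, size=3
write(68): buf=[82 68 92 36], head=2, tail=2, size=4
read(): buf=[82 68 _ 36], head=3, tail=2, size=3
read(): buf=[82 68 _ _], head=0, tail=2, size=2
write(4): buf=[82 68 4 _], head=0, tail=3, size=3
write(12): buf=[82 68 4 12], head=0, tail=0, size=4
read(): buf=[_ 68 4 12], head=1, tail=0, size=3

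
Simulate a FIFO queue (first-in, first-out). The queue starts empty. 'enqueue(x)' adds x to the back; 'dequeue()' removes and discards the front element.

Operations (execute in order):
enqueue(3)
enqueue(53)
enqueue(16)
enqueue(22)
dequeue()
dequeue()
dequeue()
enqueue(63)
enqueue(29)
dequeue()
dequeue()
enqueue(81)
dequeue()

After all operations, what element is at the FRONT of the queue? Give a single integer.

Answer: 81

Derivation:
enqueue(3): queue = [3]
enqueue(53): queue = [3, 53]
enqueue(16): queue = [3, 53, 16]
enqueue(22): queue = [3, 53, 16, 22]
dequeue(): queue = [53, 16, 22]
dequeue(): queue = [16, 22]
dequeue(): queue = [22]
enqueue(63): queue = [22, 63]
enqueue(29): queue = [22, 63, 29]
dequeue(): queue = [63, 29]
dequeue(): queue = [29]
enqueue(81): queue = [29, 81]
dequeue(): queue = [81]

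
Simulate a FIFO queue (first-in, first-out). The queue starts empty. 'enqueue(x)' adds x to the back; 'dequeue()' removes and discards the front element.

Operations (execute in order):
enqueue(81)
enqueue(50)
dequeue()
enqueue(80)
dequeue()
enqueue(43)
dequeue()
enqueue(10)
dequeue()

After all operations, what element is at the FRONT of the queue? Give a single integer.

Answer: 10

Derivation:
enqueue(81): queue = [81]
enqueue(50): queue = [81, 50]
dequeue(): queue = [50]
enqueue(80): queue = [50, 80]
dequeue(): queue = [80]
enqueue(43): queue = [80, 43]
dequeue(): queue = [43]
enqueue(10): queue = [43, 10]
dequeue(): queue = [10]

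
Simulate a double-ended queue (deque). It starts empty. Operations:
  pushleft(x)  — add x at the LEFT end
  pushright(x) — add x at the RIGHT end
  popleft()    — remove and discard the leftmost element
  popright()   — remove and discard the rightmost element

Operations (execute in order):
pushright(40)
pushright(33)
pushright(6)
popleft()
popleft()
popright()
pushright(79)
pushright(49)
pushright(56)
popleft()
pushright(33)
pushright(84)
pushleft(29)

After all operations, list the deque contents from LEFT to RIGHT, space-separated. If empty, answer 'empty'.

Answer: 29 49 56 33 84

Derivation:
pushright(40): [40]
pushright(33): [40, 33]
pushright(6): [40, 33, 6]
popleft(): [33, 6]
popleft(): [6]
popright(): []
pushright(79): [79]
pushright(49): [79, 49]
pushright(56): [79, 49, 56]
popleft(): [49, 56]
pushright(33): [49, 56, 33]
pushright(84): [49, 56, 33, 84]
pushleft(29): [29, 49, 56, 33, 84]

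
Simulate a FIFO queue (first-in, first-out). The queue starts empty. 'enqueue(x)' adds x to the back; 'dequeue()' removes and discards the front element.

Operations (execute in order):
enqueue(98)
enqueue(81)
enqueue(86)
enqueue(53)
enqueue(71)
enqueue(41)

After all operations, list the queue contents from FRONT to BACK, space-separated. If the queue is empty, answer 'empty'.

enqueue(98): [98]
enqueue(81): [98, 81]
enqueue(86): [98, 81, 86]
enqueue(53): [98, 81, 86, 53]
enqueue(71): [98, 81, 86, 53, 71]
enqueue(41): [98, 81, 86, 53, 71, 41]

Answer: 98 81 86 53 71 41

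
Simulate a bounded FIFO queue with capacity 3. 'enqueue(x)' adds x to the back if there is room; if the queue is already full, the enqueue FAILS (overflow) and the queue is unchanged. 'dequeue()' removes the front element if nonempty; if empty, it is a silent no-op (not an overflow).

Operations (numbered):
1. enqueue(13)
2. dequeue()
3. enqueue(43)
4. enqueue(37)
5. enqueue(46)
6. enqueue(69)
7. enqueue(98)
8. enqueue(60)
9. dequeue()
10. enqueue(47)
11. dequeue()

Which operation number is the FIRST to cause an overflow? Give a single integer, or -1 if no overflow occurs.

Answer: 6

Derivation:
1. enqueue(13): size=1
2. dequeue(): size=0
3. enqueue(43): size=1
4. enqueue(37): size=2
5. enqueue(46): size=3
6. enqueue(69): size=3=cap → OVERFLOW (fail)
7. enqueue(98): size=3=cap → OVERFLOW (fail)
8. enqueue(60): size=3=cap → OVERFLOW (fail)
9. dequeue(): size=2
10. enqueue(47): size=3
11. dequeue(): size=2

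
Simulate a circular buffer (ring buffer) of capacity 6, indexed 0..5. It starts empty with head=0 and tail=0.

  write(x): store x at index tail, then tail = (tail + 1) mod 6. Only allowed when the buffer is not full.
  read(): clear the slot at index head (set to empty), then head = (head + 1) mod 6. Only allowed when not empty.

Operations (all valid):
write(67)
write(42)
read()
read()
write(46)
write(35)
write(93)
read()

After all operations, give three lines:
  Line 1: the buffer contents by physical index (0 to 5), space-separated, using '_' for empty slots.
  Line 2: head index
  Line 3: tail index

write(67): buf=[67 _ _ _ _ _], head=0, tail=1, size=1
write(42): buf=[67 42 _ _ _ _], head=0, tail=2, size=2
read(): buf=[_ 42 _ _ _ _], head=1, tail=2, size=1
read(): buf=[_ _ _ _ _ _], head=2, tail=2, size=0
write(46): buf=[_ _ 46 _ _ _], head=2, tail=3, size=1
write(35): buf=[_ _ 46 35 _ _], head=2, tail=4, size=2
write(93): buf=[_ _ 46 35 93 _], head=2, tail=5, size=3
read(): buf=[_ _ _ 35 93 _], head=3, tail=5, size=2

Answer: _ _ _ 35 93 _
3
5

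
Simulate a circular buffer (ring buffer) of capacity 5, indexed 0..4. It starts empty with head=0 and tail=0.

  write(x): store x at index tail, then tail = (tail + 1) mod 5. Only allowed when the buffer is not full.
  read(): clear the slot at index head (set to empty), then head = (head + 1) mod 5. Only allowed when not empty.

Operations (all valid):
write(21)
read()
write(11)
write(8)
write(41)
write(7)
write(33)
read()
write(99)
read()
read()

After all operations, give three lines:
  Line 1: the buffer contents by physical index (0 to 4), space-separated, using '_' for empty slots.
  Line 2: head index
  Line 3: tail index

write(21): buf=[21 _ _ _ _], head=0, tail=1, size=1
read(): buf=[_ _ _ _ _], head=1, tail=1, size=0
write(11): buf=[_ 11 _ _ _], head=1, tail=2, size=1
write(8): buf=[_ 11 8 _ _], head=1, tail=3, size=2
write(41): buf=[_ 11 8 41 _], head=1, tail=4, size=3
write(7): buf=[_ 11 8 41 7], head=1, tail=0, size=4
write(33): buf=[33 11 8 41 7], head=1, tail=1, size=5
read(): buf=[33 _ 8 41 7], head=2, tail=1, size=4
write(99): buf=[33 99 8 41 7], head=2, tail=2, size=5
read(): buf=[33 99 _ 41 7], head=3, tail=2, size=4
read(): buf=[33 99 _ _ 7], head=4, tail=2, size=3

Answer: 33 99 _ _ 7
4
2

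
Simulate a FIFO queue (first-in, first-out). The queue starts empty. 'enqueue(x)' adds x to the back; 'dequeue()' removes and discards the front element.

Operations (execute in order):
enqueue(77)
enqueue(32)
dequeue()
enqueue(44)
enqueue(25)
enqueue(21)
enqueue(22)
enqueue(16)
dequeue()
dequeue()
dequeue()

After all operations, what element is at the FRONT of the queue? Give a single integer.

Answer: 21

Derivation:
enqueue(77): queue = [77]
enqueue(32): queue = [77, 32]
dequeue(): queue = [32]
enqueue(44): queue = [32, 44]
enqueue(25): queue = [32, 44, 25]
enqueue(21): queue = [32, 44, 25, 21]
enqueue(22): queue = [32, 44, 25, 21, 22]
enqueue(16): queue = [32, 44, 25, 21, 22, 16]
dequeue(): queue = [44, 25, 21, 22, 16]
dequeue(): queue = [25, 21, 22, 16]
dequeue(): queue = [21, 22, 16]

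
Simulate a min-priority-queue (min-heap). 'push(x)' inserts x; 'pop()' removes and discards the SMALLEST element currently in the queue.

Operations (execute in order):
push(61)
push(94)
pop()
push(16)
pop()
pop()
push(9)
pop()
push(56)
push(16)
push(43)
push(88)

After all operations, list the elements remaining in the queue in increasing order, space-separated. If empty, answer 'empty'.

push(61): heap contents = [61]
push(94): heap contents = [61, 94]
pop() → 61: heap contents = [94]
push(16): heap contents = [16, 94]
pop() → 16: heap contents = [94]
pop() → 94: heap contents = []
push(9): heap contents = [9]
pop() → 9: heap contents = []
push(56): heap contents = [56]
push(16): heap contents = [16, 56]
push(43): heap contents = [16, 43, 56]
push(88): heap contents = [16, 43, 56, 88]

Answer: 16 43 56 88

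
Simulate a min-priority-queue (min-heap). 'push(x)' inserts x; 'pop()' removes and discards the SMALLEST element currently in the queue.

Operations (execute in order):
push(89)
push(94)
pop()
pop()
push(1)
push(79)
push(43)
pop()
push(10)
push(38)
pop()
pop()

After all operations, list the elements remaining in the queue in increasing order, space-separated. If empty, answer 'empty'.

push(89): heap contents = [89]
push(94): heap contents = [89, 94]
pop() → 89: heap contents = [94]
pop() → 94: heap contents = []
push(1): heap contents = [1]
push(79): heap contents = [1, 79]
push(43): heap contents = [1, 43, 79]
pop() → 1: heap contents = [43, 79]
push(10): heap contents = [10, 43, 79]
push(38): heap contents = [10, 38, 43, 79]
pop() → 10: heap contents = [38, 43, 79]
pop() → 38: heap contents = [43, 79]

Answer: 43 79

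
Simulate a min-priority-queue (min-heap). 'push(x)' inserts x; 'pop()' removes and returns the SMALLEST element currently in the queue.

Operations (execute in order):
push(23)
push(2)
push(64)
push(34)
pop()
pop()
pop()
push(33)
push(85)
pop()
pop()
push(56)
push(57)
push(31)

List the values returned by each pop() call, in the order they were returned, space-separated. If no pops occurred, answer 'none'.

push(23): heap contents = [23]
push(2): heap contents = [2, 23]
push(64): heap contents = [2, 23, 64]
push(34): heap contents = [2, 23, 34, 64]
pop() → 2: heap contents = [23, 34, 64]
pop() → 23: heap contents = [34, 64]
pop() → 34: heap contents = [64]
push(33): heap contents = [33, 64]
push(85): heap contents = [33, 64, 85]
pop() → 33: heap contents = [64, 85]
pop() → 64: heap contents = [85]
push(56): heap contents = [56, 85]
push(57): heap contents = [56, 57, 85]
push(31): heap contents = [31, 56, 57, 85]

Answer: 2 23 34 33 64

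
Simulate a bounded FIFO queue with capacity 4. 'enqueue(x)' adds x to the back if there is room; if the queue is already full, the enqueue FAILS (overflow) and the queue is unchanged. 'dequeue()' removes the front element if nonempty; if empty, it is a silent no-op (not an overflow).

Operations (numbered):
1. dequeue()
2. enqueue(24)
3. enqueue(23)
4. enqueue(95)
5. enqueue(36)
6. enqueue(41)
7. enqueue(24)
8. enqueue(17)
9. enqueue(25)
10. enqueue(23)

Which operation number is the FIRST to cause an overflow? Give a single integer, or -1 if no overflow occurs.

1. dequeue(): empty, no-op, size=0
2. enqueue(24): size=1
3. enqueue(23): size=2
4. enqueue(95): size=3
5. enqueue(36): size=4
6. enqueue(41): size=4=cap → OVERFLOW (fail)
7. enqueue(24): size=4=cap → OVERFLOW (fail)
8. enqueue(17): size=4=cap → OVERFLOW (fail)
9. enqueue(25): size=4=cap → OVERFLOW (fail)
10. enqueue(23): size=4=cap → OVERFLOW (fail)

Answer: 6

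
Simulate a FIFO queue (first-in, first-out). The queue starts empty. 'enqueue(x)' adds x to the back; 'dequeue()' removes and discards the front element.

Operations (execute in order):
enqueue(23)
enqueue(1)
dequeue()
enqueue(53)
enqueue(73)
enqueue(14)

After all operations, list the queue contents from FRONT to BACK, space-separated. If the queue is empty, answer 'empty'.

enqueue(23): [23]
enqueue(1): [23, 1]
dequeue(): [1]
enqueue(53): [1, 53]
enqueue(73): [1, 53, 73]
enqueue(14): [1, 53, 73, 14]

Answer: 1 53 73 14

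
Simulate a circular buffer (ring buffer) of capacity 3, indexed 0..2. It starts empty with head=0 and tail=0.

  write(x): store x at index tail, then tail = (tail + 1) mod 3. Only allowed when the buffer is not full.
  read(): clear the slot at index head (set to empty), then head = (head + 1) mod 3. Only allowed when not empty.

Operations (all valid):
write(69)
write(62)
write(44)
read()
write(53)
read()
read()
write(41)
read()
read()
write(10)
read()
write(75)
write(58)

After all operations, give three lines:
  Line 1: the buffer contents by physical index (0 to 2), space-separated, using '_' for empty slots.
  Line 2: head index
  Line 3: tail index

write(69): buf=[69 _ _], head=0, tail=1, size=1
write(62): buf=[69 62 _], head=0, tail=2, size=2
write(44): buf=[69 62 44], head=0, tail=0, size=3
read(): buf=[_ 62 44], head=1, tail=0, size=2
write(53): buf=[53 62 44], head=1, tail=1, size=3
read(): buf=[53 _ 44], head=2, tail=1, size=2
read(): buf=[53 _ _], head=0, tail=1, size=1
write(41): buf=[53 41 _], head=0, tail=2, size=2
read(): buf=[_ 41 _], head=1, tail=2, size=1
read(): buf=[_ _ _], head=2, tail=2, size=0
write(10): buf=[_ _ 10], head=2, tail=0, size=1
read(): buf=[_ _ _], head=0, tail=0, size=0
write(75): buf=[75 _ _], head=0, tail=1, size=1
write(58): buf=[75 58 _], head=0, tail=2, size=2

Answer: 75 58 _
0
2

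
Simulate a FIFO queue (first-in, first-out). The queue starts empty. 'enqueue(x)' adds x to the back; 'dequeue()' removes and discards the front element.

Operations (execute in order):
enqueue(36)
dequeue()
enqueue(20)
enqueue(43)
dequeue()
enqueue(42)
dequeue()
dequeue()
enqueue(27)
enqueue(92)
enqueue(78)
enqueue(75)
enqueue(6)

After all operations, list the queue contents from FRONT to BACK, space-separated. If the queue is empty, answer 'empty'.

enqueue(36): [36]
dequeue(): []
enqueue(20): [20]
enqueue(43): [20, 43]
dequeue(): [43]
enqueue(42): [43, 42]
dequeue(): [42]
dequeue(): []
enqueue(27): [27]
enqueue(92): [27, 92]
enqueue(78): [27, 92, 78]
enqueue(75): [27, 92, 78, 75]
enqueue(6): [27, 92, 78, 75, 6]

Answer: 27 92 78 75 6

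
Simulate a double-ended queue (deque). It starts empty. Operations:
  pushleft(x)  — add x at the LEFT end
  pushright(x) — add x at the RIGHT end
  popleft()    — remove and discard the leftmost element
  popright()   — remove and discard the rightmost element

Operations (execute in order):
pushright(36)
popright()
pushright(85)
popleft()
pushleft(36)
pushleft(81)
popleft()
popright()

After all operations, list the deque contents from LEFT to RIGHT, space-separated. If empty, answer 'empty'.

pushright(36): [36]
popright(): []
pushright(85): [85]
popleft(): []
pushleft(36): [36]
pushleft(81): [81, 36]
popleft(): [36]
popright(): []

Answer: empty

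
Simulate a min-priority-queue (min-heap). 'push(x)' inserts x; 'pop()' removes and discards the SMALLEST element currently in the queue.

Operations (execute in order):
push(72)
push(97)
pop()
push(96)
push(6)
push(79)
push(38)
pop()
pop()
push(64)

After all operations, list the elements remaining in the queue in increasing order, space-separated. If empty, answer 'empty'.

push(72): heap contents = [72]
push(97): heap contents = [72, 97]
pop() → 72: heap contents = [97]
push(96): heap contents = [96, 97]
push(6): heap contents = [6, 96, 97]
push(79): heap contents = [6, 79, 96, 97]
push(38): heap contents = [6, 38, 79, 96, 97]
pop() → 6: heap contents = [38, 79, 96, 97]
pop() → 38: heap contents = [79, 96, 97]
push(64): heap contents = [64, 79, 96, 97]

Answer: 64 79 96 97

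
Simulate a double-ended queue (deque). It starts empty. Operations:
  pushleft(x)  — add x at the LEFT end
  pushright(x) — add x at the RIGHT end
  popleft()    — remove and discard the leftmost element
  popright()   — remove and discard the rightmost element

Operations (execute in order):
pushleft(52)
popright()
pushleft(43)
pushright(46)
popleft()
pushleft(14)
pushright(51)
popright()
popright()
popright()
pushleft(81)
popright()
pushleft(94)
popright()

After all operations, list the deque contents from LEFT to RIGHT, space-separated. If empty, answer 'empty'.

Answer: empty

Derivation:
pushleft(52): [52]
popright(): []
pushleft(43): [43]
pushright(46): [43, 46]
popleft(): [46]
pushleft(14): [14, 46]
pushright(51): [14, 46, 51]
popright(): [14, 46]
popright(): [14]
popright(): []
pushleft(81): [81]
popright(): []
pushleft(94): [94]
popright(): []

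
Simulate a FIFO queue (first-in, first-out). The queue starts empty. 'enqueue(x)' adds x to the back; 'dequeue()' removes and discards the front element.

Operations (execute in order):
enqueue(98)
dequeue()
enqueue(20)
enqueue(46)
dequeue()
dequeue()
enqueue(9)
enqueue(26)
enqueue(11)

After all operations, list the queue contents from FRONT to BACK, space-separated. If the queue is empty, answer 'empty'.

enqueue(98): [98]
dequeue(): []
enqueue(20): [20]
enqueue(46): [20, 46]
dequeue(): [46]
dequeue(): []
enqueue(9): [9]
enqueue(26): [9, 26]
enqueue(11): [9, 26, 11]

Answer: 9 26 11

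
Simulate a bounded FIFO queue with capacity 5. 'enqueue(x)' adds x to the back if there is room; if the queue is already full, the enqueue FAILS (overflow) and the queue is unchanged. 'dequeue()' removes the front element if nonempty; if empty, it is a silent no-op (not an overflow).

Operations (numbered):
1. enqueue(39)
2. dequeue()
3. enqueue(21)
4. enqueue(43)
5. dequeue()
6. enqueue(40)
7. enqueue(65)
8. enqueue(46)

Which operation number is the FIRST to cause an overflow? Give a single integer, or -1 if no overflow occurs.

Answer: -1

Derivation:
1. enqueue(39): size=1
2. dequeue(): size=0
3. enqueue(21): size=1
4. enqueue(43): size=2
5. dequeue(): size=1
6. enqueue(40): size=2
7. enqueue(65): size=3
8. enqueue(46): size=4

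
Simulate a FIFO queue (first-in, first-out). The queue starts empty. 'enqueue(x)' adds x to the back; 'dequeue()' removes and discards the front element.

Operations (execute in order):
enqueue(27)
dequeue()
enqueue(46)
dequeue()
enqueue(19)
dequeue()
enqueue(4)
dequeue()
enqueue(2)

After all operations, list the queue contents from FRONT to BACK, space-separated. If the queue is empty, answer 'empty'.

enqueue(27): [27]
dequeue(): []
enqueue(46): [46]
dequeue(): []
enqueue(19): [19]
dequeue(): []
enqueue(4): [4]
dequeue(): []
enqueue(2): [2]

Answer: 2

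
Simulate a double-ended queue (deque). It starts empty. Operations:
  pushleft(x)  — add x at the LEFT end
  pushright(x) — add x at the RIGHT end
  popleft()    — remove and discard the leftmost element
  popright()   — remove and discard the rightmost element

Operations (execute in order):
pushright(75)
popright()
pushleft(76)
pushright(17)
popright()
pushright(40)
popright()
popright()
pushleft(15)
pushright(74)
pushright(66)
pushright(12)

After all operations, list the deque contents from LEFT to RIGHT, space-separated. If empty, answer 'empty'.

Answer: 15 74 66 12

Derivation:
pushright(75): [75]
popright(): []
pushleft(76): [76]
pushright(17): [76, 17]
popright(): [76]
pushright(40): [76, 40]
popright(): [76]
popright(): []
pushleft(15): [15]
pushright(74): [15, 74]
pushright(66): [15, 74, 66]
pushright(12): [15, 74, 66, 12]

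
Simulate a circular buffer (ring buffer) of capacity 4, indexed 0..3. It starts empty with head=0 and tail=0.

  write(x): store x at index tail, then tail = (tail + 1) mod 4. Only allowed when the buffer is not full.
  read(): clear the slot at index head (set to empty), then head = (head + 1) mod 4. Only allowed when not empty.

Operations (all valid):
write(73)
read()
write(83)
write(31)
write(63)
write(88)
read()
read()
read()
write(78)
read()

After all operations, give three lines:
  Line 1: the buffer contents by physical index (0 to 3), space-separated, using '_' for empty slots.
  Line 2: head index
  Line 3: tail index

write(73): buf=[73 _ _ _], head=0, tail=1, size=1
read(): buf=[_ _ _ _], head=1, tail=1, size=0
write(83): buf=[_ 83 _ _], head=1, tail=2, size=1
write(31): buf=[_ 83 31 _], head=1, tail=3, size=2
write(63): buf=[_ 83 31 63], head=1, tail=0, size=3
write(88): buf=[88 83 31 63], head=1, tail=1, size=4
read(): buf=[88 _ 31 63], head=2, tail=1, size=3
read(): buf=[88 _ _ 63], head=3, tail=1, size=2
read(): buf=[88 _ _ _], head=0, tail=1, size=1
write(78): buf=[88 78 _ _], head=0, tail=2, size=2
read(): buf=[_ 78 _ _], head=1, tail=2, size=1

Answer: _ 78 _ _
1
2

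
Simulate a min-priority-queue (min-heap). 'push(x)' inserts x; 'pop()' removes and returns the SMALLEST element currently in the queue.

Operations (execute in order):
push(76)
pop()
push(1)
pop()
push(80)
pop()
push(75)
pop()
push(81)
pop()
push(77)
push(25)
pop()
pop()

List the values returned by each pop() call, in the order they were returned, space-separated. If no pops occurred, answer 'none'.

Answer: 76 1 80 75 81 25 77

Derivation:
push(76): heap contents = [76]
pop() → 76: heap contents = []
push(1): heap contents = [1]
pop() → 1: heap contents = []
push(80): heap contents = [80]
pop() → 80: heap contents = []
push(75): heap contents = [75]
pop() → 75: heap contents = []
push(81): heap contents = [81]
pop() → 81: heap contents = []
push(77): heap contents = [77]
push(25): heap contents = [25, 77]
pop() → 25: heap contents = [77]
pop() → 77: heap contents = []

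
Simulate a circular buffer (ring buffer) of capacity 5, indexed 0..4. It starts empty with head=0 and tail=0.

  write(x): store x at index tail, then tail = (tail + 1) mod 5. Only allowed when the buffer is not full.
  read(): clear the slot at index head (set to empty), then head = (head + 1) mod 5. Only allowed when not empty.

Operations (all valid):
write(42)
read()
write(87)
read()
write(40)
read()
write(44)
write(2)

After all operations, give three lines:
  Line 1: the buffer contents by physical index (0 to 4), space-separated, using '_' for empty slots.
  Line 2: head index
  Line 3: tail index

write(42): buf=[42 _ _ _ _], head=0, tail=1, size=1
read(): buf=[_ _ _ _ _], head=1, tail=1, size=0
write(87): buf=[_ 87 _ _ _], head=1, tail=2, size=1
read(): buf=[_ _ _ _ _], head=2, tail=2, size=0
write(40): buf=[_ _ 40 _ _], head=2, tail=3, size=1
read(): buf=[_ _ _ _ _], head=3, tail=3, size=0
write(44): buf=[_ _ _ 44 _], head=3, tail=4, size=1
write(2): buf=[_ _ _ 44 2], head=3, tail=0, size=2

Answer: _ _ _ 44 2
3
0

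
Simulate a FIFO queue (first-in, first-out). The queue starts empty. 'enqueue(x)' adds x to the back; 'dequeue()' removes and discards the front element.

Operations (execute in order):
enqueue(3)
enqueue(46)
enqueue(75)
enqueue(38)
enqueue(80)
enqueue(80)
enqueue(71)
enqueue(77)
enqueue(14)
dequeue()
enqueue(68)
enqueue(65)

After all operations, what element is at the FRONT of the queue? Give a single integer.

Answer: 46

Derivation:
enqueue(3): queue = [3]
enqueue(46): queue = [3, 46]
enqueue(75): queue = [3, 46, 75]
enqueue(38): queue = [3, 46, 75, 38]
enqueue(80): queue = [3, 46, 75, 38, 80]
enqueue(80): queue = [3, 46, 75, 38, 80, 80]
enqueue(71): queue = [3, 46, 75, 38, 80, 80, 71]
enqueue(77): queue = [3, 46, 75, 38, 80, 80, 71, 77]
enqueue(14): queue = [3, 46, 75, 38, 80, 80, 71, 77, 14]
dequeue(): queue = [46, 75, 38, 80, 80, 71, 77, 14]
enqueue(68): queue = [46, 75, 38, 80, 80, 71, 77, 14, 68]
enqueue(65): queue = [46, 75, 38, 80, 80, 71, 77, 14, 68, 65]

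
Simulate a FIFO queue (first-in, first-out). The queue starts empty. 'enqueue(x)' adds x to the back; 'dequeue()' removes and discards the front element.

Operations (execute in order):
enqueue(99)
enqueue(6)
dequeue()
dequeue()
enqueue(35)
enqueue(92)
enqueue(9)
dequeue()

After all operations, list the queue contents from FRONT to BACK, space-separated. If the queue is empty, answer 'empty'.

enqueue(99): [99]
enqueue(6): [99, 6]
dequeue(): [6]
dequeue(): []
enqueue(35): [35]
enqueue(92): [35, 92]
enqueue(9): [35, 92, 9]
dequeue(): [92, 9]

Answer: 92 9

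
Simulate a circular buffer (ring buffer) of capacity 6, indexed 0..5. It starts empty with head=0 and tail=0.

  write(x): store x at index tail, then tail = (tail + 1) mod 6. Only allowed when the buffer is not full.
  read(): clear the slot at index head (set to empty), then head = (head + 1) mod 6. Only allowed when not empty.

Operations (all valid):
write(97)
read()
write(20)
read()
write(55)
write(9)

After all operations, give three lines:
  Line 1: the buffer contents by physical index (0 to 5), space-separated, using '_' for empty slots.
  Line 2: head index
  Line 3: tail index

write(97): buf=[97 _ _ _ _ _], head=0, tail=1, size=1
read(): buf=[_ _ _ _ _ _], head=1, tail=1, size=0
write(20): buf=[_ 20 _ _ _ _], head=1, tail=2, size=1
read(): buf=[_ _ _ _ _ _], head=2, tail=2, size=0
write(55): buf=[_ _ 55 _ _ _], head=2, tail=3, size=1
write(9): buf=[_ _ 55 9 _ _], head=2, tail=4, size=2

Answer: _ _ 55 9 _ _
2
4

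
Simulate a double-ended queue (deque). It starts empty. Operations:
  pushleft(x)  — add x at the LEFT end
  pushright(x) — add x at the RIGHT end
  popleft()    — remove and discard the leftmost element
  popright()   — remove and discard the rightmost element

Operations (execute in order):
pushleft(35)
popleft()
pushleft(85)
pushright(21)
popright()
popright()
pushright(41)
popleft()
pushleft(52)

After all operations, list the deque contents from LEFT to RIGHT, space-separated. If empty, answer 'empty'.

Answer: 52

Derivation:
pushleft(35): [35]
popleft(): []
pushleft(85): [85]
pushright(21): [85, 21]
popright(): [85]
popright(): []
pushright(41): [41]
popleft(): []
pushleft(52): [52]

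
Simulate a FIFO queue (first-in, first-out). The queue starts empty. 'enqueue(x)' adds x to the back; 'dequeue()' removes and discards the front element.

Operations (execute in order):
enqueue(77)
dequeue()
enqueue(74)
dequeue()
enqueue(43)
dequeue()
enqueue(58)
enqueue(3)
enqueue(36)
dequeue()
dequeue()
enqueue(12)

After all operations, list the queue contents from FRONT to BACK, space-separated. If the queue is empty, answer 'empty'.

Answer: 36 12

Derivation:
enqueue(77): [77]
dequeue(): []
enqueue(74): [74]
dequeue(): []
enqueue(43): [43]
dequeue(): []
enqueue(58): [58]
enqueue(3): [58, 3]
enqueue(36): [58, 3, 36]
dequeue(): [3, 36]
dequeue(): [36]
enqueue(12): [36, 12]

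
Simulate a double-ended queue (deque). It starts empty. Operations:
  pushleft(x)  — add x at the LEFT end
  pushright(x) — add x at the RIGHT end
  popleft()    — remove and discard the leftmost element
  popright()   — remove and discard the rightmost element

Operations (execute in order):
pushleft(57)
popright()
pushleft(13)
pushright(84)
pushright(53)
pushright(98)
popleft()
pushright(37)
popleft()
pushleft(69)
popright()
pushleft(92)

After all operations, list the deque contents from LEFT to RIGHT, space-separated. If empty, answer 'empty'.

Answer: 92 69 53 98

Derivation:
pushleft(57): [57]
popright(): []
pushleft(13): [13]
pushright(84): [13, 84]
pushright(53): [13, 84, 53]
pushright(98): [13, 84, 53, 98]
popleft(): [84, 53, 98]
pushright(37): [84, 53, 98, 37]
popleft(): [53, 98, 37]
pushleft(69): [69, 53, 98, 37]
popright(): [69, 53, 98]
pushleft(92): [92, 69, 53, 98]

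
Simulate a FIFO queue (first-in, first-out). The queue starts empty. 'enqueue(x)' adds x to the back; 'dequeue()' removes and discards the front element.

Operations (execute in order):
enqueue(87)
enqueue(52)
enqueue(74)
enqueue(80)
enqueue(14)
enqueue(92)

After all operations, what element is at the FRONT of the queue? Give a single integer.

Answer: 87

Derivation:
enqueue(87): queue = [87]
enqueue(52): queue = [87, 52]
enqueue(74): queue = [87, 52, 74]
enqueue(80): queue = [87, 52, 74, 80]
enqueue(14): queue = [87, 52, 74, 80, 14]
enqueue(92): queue = [87, 52, 74, 80, 14, 92]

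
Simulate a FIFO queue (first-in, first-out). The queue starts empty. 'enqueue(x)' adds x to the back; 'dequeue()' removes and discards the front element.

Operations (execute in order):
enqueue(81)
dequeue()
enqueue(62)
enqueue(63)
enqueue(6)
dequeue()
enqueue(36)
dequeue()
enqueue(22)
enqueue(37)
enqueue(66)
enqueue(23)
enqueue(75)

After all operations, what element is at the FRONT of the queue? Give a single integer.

enqueue(81): queue = [81]
dequeue(): queue = []
enqueue(62): queue = [62]
enqueue(63): queue = [62, 63]
enqueue(6): queue = [62, 63, 6]
dequeue(): queue = [63, 6]
enqueue(36): queue = [63, 6, 36]
dequeue(): queue = [6, 36]
enqueue(22): queue = [6, 36, 22]
enqueue(37): queue = [6, 36, 22, 37]
enqueue(66): queue = [6, 36, 22, 37, 66]
enqueue(23): queue = [6, 36, 22, 37, 66, 23]
enqueue(75): queue = [6, 36, 22, 37, 66, 23, 75]

Answer: 6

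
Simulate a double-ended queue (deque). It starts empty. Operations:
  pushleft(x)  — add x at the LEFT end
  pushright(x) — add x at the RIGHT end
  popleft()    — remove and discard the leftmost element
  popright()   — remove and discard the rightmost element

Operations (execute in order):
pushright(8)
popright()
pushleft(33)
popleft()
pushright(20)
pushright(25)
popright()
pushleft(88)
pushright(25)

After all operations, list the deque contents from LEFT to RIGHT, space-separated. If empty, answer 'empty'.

pushright(8): [8]
popright(): []
pushleft(33): [33]
popleft(): []
pushright(20): [20]
pushright(25): [20, 25]
popright(): [20]
pushleft(88): [88, 20]
pushright(25): [88, 20, 25]

Answer: 88 20 25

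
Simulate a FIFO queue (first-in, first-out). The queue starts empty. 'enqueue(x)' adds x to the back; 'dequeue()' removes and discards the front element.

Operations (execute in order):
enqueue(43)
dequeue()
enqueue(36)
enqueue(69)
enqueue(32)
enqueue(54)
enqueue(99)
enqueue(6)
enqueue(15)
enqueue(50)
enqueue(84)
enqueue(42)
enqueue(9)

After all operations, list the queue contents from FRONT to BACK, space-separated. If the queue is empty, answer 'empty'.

enqueue(43): [43]
dequeue(): []
enqueue(36): [36]
enqueue(69): [36, 69]
enqueue(32): [36, 69, 32]
enqueue(54): [36, 69, 32, 54]
enqueue(99): [36, 69, 32, 54, 99]
enqueue(6): [36, 69, 32, 54, 99, 6]
enqueue(15): [36, 69, 32, 54, 99, 6, 15]
enqueue(50): [36, 69, 32, 54, 99, 6, 15, 50]
enqueue(84): [36, 69, 32, 54, 99, 6, 15, 50, 84]
enqueue(42): [36, 69, 32, 54, 99, 6, 15, 50, 84, 42]
enqueue(9): [36, 69, 32, 54, 99, 6, 15, 50, 84, 42, 9]

Answer: 36 69 32 54 99 6 15 50 84 42 9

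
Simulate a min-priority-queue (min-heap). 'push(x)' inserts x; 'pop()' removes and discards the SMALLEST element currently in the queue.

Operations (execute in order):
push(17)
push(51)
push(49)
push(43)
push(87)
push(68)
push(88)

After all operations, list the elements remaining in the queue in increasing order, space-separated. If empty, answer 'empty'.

push(17): heap contents = [17]
push(51): heap contents = [17, 51]
push(49): heap contents = [17, 49, 51]
push(43): heap contents = [17, 43, 49, 51]
push(87): heap contents = [17, 43, 49, 51, 87]
push(68): heap contents = [17, 43, 49, 51, 68, 87]
push(88): heap contents = [17, 43, 49, 51, 68, 87, 88]

Answer: 17 43 49 51 68 87 88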